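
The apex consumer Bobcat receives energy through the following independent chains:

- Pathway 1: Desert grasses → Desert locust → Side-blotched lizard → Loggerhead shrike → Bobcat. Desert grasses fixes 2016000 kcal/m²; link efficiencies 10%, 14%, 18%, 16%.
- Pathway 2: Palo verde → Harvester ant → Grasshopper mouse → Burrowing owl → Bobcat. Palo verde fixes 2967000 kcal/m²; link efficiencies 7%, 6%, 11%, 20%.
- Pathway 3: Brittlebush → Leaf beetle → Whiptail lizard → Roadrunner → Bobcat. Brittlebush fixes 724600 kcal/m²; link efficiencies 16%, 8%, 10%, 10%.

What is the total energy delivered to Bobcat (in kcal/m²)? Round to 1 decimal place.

Pathway 1: 2016000 × 0.1 × 0.14 × 0.18 × 0.16 = 812.8512 kcal/m²
Pathway 2: 2967000 × 0.07 × 0.06 × 0.11 × 0.2 = 274.1508 kcal/m²
Pathway 3: 724600 × 0.16 × 0.08 × 0.1 × 0.1 = 92.7488 kcal/m²
Total at Bobcat: 812.8512 + 274.1508 + 92.7488 = 1179.7508 kcal/m²

1179.8 kcal/m²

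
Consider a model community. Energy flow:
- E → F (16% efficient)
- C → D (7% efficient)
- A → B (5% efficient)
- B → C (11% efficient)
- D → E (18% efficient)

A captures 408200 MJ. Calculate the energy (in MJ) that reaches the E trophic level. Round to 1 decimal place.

28.3 MJ

B: 408200 × 0.05 = 20410 MJ
C: 20410 × 0.11 = 2245.1 MJ
D: 2245.1 × 0.07 = 157.157 MJ
E: 157.157 × 0.18 = 28.28826 MJ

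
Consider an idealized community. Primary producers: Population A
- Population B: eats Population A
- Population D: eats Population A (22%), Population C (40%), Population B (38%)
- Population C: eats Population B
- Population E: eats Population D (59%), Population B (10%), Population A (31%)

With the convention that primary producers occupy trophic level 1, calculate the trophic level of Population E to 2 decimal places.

3.39

Population B: 1 + 1 = 2
Population C: 1 + 2 = 3
Population D: 1 + (0.22×1 + 0.4×3 + 0.38×2) = 3.18
Population E: 1 + (0.59×3.18 + 0.1×2 + 0.31×1) = 3.3862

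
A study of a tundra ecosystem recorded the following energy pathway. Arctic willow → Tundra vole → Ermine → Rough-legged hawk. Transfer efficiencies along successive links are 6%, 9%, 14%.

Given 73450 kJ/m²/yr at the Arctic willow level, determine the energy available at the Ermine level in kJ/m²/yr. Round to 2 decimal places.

396.63 kJ/m²/yr

Tundra vole: 73450 × 0.06 = 4407 kJ/m²/yr
Ermine: 4407 × 0.09 = 396.63 kJ/m²/yr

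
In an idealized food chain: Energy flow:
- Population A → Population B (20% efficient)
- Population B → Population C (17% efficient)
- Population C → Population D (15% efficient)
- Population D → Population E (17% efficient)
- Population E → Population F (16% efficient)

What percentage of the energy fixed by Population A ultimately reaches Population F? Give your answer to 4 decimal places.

0.0139%

Product of link efficiencies: 0.2 × 0.17 × 0.15 × 0.17 × 0.16 = 0.00013872
As a percentage: 0.00013872 × 100 = 0.0139%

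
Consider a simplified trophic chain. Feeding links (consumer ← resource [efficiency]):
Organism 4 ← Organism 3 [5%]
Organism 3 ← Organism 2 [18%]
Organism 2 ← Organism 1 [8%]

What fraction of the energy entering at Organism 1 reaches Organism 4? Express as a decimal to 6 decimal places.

0.000720

Product of link efficiencies: 0.08 × 0.18 × 0.05 = 0.00072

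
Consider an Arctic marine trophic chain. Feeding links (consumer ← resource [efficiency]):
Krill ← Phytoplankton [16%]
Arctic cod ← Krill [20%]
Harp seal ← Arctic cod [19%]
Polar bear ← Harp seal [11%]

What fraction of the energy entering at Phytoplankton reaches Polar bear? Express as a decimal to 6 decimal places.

Product of link efficiencies: 0.16 × 0.2 × 0.19 × 0.11 = 0.0006688

0.000669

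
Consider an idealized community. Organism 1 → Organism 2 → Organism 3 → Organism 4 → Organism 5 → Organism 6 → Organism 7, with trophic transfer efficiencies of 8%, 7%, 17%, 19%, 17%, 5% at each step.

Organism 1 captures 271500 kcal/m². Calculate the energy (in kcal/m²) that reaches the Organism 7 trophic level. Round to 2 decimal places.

Organism 2: 271500 × 0.08 = 21720 kcal/m²
Organism 3: 21720 × 0.07 = 1520.4 kcal/m²
Organism 4: 1520.4 × 0.17 = 258.468 kcal/m²
Organism 5: 258.468 × 0.19 = 49.10892 kcal/m²
Organism 6: 49.10892 × 0.17 = 8.3485164 kcal/m²
Organism 7: 8.3485164 × 0.05 = 0.41742582 kcal/m²

0.42 kcal/m²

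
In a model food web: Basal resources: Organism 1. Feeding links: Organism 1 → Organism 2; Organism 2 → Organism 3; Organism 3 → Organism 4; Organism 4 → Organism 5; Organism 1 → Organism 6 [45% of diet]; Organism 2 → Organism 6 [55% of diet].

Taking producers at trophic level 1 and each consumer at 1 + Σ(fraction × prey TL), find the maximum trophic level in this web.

Organism 2: 1 + 1 = 2
Organism 3: 1 + 2 = 3
Organism 4: 1 + 3 = 4
Organism 5: 1 + 4 = 5
Organism 6: 1 + (0.45×1 + 0.55×2) = 2.55

5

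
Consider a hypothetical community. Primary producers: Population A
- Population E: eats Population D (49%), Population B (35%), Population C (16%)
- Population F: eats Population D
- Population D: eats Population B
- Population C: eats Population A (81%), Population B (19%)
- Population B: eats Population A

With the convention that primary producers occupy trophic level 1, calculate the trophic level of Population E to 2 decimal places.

Population B: 1 + 1 = 2
Population C: 1 + (0.81×1 + 0.19×2) = 2.19
Population D: 1 + 2 = 3
Population E: 1 + (0.49×3 + 0.35×2 + 0.16×2.19) = 3.5204
Population F: 1 + 3 = 4

3.52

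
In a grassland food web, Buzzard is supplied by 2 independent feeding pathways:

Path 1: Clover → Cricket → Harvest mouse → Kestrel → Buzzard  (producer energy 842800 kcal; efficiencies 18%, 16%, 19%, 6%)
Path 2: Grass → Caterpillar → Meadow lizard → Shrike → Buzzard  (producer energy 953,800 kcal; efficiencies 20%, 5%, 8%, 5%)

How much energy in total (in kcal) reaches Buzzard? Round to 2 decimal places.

314.86 kcal

Path 1: 842800 × 0.18 × 0.16 × 0.19 × 0.06 = 276.708096 kcal
Path 2: 953800 × 0.2 × 0.05 × 0.08 × 0.05 = 38.152 kcal
Total at Buzzard: 276.708096 + 38.152 = 314.860096 kcal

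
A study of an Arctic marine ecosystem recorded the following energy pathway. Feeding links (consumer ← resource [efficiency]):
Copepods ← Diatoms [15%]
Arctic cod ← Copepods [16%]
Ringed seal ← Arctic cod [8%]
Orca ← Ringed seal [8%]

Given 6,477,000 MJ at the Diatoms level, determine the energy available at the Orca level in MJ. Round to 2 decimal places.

994.87 MJ

Copepods: 6477000 × 0.15 = 971550 MJ
Arctic cod: 971550 × 0.16 = 155448 MJ
Ringed seal: 155448 × 0.08 = 12435.84 MJ
Orca: 12435.84 × 0.08 = 994.8672 MJ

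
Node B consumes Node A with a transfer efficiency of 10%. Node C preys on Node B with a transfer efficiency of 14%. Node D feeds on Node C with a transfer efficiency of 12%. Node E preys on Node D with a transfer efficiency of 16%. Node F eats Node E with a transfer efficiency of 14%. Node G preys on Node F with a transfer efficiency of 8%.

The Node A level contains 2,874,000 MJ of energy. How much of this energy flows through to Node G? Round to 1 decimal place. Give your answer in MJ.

8.7 MJ

Node B: 2874000 × 0.1 = 287400 MJ
Node C: 287400 × 0.14 = 40236 MJ
Node D: 40236 × 0.12 = 4828.32 MJ
Node E: 4828.32 × 0.16 = 772.5312 MJ
Node F: 772.5312 × 0.14 = 108.154368 MJ
Node G: 108.154368 × 0.08 = 8.65234944 MJ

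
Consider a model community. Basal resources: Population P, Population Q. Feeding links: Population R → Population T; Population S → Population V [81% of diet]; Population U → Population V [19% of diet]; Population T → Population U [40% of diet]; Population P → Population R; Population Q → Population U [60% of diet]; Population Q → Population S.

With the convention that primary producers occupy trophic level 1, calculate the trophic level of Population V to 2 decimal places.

3.15

Population R: 1 + 1 = 2
Population S: 1 + 1 = 2
Population T: 1 + 2 = 3
Population U: 1 + (0.6×1 + 0.4×3) = 2.8
Population V: 1 + (0.19×2.8 + 0.81×2) = 3.152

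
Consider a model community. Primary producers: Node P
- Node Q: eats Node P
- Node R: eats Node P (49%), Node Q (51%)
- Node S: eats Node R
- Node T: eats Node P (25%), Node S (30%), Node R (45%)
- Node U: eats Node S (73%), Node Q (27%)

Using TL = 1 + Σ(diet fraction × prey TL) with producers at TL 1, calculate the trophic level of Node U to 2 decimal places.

Node Q: 1 + 1 = 2
Node R: 1 + (0.49×1 + 0.51×2) = 2.51
Node S: 1 + 2.51 = 3.51
Node T: 1 + (0.25×1 + 0.3×3.51 + 0.45×2.51) = 3.4325
Node U: 1 + (0.73×3.51 + 0.27×2) = 4.1023

4.10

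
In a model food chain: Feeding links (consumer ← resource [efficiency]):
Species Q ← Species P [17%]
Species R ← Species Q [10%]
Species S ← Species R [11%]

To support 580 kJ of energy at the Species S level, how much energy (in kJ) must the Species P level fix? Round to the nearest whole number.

Cumulative transfer efficiency: 0.17 × 0.1 × 0.11 = 0.00187
Species P energy = 580 / 0.00187 = 310160 kJ

310160 kJ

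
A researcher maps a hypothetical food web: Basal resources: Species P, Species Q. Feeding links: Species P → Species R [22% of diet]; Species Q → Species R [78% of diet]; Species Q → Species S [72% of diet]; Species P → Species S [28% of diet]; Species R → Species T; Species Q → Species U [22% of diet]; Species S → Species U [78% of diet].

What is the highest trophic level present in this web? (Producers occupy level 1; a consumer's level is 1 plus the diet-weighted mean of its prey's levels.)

Species R: 1 + (0.22×1 + 0.78×1) = 2
Species S: 1 + (0.72×1 + 0.28×1) = 2
Species T: 1 + 2 = 3
Species U: 1 + (0.22×1 + 0.78×2) = 2.78

3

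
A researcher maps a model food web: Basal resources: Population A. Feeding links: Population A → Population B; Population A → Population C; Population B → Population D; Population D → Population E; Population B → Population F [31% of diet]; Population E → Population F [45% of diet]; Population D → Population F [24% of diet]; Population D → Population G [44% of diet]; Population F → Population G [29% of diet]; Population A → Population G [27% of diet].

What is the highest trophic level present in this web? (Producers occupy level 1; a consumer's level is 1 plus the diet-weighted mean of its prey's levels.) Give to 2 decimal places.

4.14

Population B: 1 + 1 = 2
Population C: 1 + 1 = 2
Population D: 1 + 2 = 3
Population E: 1 + 3 = 4
Population F: 1 + (0.31×2 + 0.45×4 + 0.24×3) = 4.14
Population G: 1 + (0.44×3 + 0.29×4.14 + 0.27×1) = 3.7906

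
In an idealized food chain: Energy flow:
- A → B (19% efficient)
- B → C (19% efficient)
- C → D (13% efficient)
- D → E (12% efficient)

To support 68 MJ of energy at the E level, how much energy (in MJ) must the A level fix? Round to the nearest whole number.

Cumulative transfer efficiency: 0.19 × 0.19 × 0.13 × 0.12 = 0.00056316
A energy = 68 / 0.00056316 = 120747 MJ

120747 MJ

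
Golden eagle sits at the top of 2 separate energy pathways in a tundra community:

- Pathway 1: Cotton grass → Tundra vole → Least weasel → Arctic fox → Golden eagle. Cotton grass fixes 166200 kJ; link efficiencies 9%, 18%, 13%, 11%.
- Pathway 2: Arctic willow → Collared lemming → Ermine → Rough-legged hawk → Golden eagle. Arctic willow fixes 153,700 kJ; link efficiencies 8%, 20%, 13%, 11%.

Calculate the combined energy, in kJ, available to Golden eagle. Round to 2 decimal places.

Pathway 1: 166200 × 0.09 × 0.18 × 0.13 × 0.11 = 38.501892 kJ
Pathway 2: 153700 × 0.08 × 0.2 × 0.13 × 0.11 = 35.16656 kJ
Total at Golden eagle: 38.501892 + 35.16656 = 73.668452 kJ

73.67 kJ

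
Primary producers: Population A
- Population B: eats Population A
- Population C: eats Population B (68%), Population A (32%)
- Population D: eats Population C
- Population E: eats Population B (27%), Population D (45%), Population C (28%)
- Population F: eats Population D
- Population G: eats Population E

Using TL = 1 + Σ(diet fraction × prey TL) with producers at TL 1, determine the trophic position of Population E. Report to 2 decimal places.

Population B: 1 + 1 = 2
Population C: 1 + (0.68×2 + 0.32×1) = 2.68
Population D: 1 + 2.68 = 3.68
Population E: 1 + (0.27×2 + 0.45×3.68 + 0.28×2.68) = 3.9464
Population F: 1 + 3.68 = 4.68
Population G: 1 + 3.9464 = 4.9464

3.95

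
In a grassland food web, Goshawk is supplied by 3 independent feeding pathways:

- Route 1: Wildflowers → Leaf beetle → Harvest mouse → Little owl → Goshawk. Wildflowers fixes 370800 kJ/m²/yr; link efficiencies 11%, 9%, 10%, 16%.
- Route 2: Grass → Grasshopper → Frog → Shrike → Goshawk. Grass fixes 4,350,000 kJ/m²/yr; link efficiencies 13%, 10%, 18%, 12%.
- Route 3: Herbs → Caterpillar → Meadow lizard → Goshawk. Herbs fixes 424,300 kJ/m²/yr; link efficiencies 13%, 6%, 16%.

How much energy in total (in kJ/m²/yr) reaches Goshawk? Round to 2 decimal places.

1809.74 kJ/m²/yr

Route 1: 370800 × 0.11 × 0.09 × 0.1 × 0.16 = 58.73472 kJ/m²/yr
Route 2: 4350000 × 0.13 × 0.1 × 0.18 × 0.12 = 1221.48 kJ/m²/yr
Route 3: 424300 × 0.13 × 0.06 × 0.16 = 529.5264 kJ/m²/yr
Total at Goshawk: 58.73472 + 1221.48 + 529.5264 = 1809.74112 kJ/m²/yr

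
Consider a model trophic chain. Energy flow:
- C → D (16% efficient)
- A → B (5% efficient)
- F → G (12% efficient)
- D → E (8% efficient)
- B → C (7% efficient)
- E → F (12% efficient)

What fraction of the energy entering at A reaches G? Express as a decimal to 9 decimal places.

Product of link efficiencies: 0.05 × 0.07 × 0.16 × 0.08 × 0.12 × 0.12 = 0.00000064512

0.000000645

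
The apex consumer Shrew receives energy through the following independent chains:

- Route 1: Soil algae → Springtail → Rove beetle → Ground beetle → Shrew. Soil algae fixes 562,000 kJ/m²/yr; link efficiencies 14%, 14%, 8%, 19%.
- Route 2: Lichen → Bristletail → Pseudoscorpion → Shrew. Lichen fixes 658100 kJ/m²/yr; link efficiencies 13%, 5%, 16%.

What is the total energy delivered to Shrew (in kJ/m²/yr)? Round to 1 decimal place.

Route 1: 562000 × 0.14 × 0.14 × 0.08 × 0.19 = 167.43104 kJ/m²/yr
Route 2: 658100 × 0.13 × 0.05 × 0.16 = 684.424 kJ/m²/yr
Total at Shrew: 167.43104 + 684.424 = 851.85504 kJ/m²/yr

851.9 kJ/m²/yr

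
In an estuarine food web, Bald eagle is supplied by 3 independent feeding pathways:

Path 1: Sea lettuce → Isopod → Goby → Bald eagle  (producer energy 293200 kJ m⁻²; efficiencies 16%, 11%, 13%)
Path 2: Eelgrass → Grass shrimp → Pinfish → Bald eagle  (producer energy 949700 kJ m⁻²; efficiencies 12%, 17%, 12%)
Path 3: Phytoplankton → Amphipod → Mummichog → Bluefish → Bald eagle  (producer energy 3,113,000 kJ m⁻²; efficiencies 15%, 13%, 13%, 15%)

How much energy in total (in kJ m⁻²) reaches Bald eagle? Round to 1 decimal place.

4179.4 kJ m⁻²

Path 1: 293200 × 0.16 × 0.11 × 0.13 = 670.8416 kJ m⁻²
Path 2: 949700 × 0.12 × 0.17 × 0.12 = 2324.8656 kJ m⁻²
Path 3: 3113000 × 0.15 × 0.13 × 0.13 × 0.15 = 1183.71825 kJ m⁻²
Total at Bald eagle: 670.8416 + 2324.8656 + 1183.71825 = 4179.42545 kJ m⁻²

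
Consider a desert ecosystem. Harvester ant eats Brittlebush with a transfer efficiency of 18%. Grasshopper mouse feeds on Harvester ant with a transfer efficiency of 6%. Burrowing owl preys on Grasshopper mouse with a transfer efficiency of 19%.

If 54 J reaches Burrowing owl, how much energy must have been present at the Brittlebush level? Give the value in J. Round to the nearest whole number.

26316 J

Cumulative transfer efficiency: 0.18 × 0.06 × 0.19 = 0.002052
Brittlebush energy = 54 / 0.002052 = 26316 J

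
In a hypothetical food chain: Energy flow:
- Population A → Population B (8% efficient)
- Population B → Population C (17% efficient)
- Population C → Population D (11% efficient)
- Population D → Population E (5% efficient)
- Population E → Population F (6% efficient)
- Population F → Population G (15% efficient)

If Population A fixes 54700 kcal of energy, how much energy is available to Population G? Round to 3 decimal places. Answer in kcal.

Population B: 54700 × 0.08 = 4376 kcal
Population C: 4376 × 0.17 = 743.92 kcal
Population D: 743.92 × 0.11 = 81.8312 kcal
Population E: 81.8312 × 0.05 = 4.09156 kcal
Population F: 4.09156 × 0.06 = 0.2454936 kcal
Population G: 0.2454936 × 0.15 = 0.03682404 kcal

0.037 kcal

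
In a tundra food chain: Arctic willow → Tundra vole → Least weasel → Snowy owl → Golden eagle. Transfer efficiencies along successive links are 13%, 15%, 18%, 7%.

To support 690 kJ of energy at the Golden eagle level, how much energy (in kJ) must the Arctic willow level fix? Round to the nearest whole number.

Cumulative transfer efficiency: 0.13 × 0.15 × 0.18 × 0.07 = 0.0002457
Arctic willow energy = 690 / 0.0002457 = 2808303 kJ

2808303 kJ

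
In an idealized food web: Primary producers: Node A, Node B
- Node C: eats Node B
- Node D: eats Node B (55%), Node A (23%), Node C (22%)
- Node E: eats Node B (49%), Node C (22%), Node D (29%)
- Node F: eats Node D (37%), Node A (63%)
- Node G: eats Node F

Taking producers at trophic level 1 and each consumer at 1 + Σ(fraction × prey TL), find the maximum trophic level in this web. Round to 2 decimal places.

Node C: 1 + 1 = 2
Node D: 1 + (0.55×1 + 0.23×1 + 0.22×2) = 2.22
Node E: 1 + (0.49×1 + 0.22×2 + 0.29×2.22) = 2.5738
Node F: 1 + (0.37×2.22 + 0.63×1) = 2.4514
Node G: 1 + 2.4514 = 3.4514

3.45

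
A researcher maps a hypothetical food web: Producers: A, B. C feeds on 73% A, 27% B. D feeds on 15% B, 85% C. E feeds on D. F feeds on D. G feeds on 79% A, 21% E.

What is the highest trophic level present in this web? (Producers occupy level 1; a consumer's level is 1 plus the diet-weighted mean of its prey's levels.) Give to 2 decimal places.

C: 1 + (0.73×1 + 0.27×1) = 2
D: 1 + (0.15×1 + 0.85×2) = 2.85
E: 1 + 2.85 = 3.85
F: 1 + 2.85 = 3.85
G: 1 + (0.79×1 + 0.21×3.85) = 2.5985

3.85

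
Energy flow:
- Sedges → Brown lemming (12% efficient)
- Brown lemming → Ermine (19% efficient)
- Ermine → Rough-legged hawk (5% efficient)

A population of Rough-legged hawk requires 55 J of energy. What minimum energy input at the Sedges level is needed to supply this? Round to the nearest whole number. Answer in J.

Cumulative transfer efficiency: 0.12 × 0.19 × 0.05 = 0.00114
Sedges energy = 55 / 0.00114 = 48246 J

48246 J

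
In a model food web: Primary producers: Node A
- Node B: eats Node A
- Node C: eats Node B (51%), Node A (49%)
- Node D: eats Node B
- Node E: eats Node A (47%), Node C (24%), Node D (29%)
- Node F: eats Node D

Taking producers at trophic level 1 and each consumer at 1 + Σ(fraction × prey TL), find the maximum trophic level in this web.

4

Node B: 1 + 1 = 2
Node C: 1 + (0.51×2 + 0.49×1) = 2.51
Node D: 1 + 2 = 3
Node E: 1 + (0.47×1 + 0.24×2.51 + 0.29×3) = 2.9424
Node F: 1 + 3 = 4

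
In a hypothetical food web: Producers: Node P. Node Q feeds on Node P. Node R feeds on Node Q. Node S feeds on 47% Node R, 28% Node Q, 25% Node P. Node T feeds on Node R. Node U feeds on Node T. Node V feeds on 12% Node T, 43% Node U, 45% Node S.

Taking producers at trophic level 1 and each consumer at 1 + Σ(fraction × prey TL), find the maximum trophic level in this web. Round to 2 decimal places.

Node Q: 1 + 1 = 2
Node R: 1 + 2 = 3
Node S: 1 + (0.47×3 + 0.28×2 + 0.25×1) = 3.22
Node T: 1 + 3 = 4
Node U: 1 + 4 = 5
Node V: 1 + (0.12×4 + 0.43×5 + 0.45×3.22) = 5.079

5.08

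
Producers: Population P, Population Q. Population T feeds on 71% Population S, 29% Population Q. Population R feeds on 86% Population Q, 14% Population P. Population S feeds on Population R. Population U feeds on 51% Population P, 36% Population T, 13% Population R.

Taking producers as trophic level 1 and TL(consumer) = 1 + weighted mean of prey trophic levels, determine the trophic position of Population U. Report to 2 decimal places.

3.00

Population R: 1 + (0.86×1 + 0.14×1) = 2
Population S: 1 + 2 = 3
Population T: 1 + (0.71×3 + 0.29×1) = 3.42
Population U: 1 + (0.51×1 + 0.36×3.42 + 0.13×2) = 3.0012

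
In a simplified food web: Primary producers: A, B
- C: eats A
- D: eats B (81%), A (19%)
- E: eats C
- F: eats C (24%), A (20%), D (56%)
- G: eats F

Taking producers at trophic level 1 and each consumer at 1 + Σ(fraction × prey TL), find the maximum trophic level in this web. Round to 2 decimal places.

C: 1 + 1 = 2
D: 1 + (0.81×1 + 0.19×1) = 2
E: 1 + 2 = 3
F: 1 + (0.24×2 + 0.2×1 + 0.56×2) = 2.8
G: 1 + 2.8 = 3.8

3.80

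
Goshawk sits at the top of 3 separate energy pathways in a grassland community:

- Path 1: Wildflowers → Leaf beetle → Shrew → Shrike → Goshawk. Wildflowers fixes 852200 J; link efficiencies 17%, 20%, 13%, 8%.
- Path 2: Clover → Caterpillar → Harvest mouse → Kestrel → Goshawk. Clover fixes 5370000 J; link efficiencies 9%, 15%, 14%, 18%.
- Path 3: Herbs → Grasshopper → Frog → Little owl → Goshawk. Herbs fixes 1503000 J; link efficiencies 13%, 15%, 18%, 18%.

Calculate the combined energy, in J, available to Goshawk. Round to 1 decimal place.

3077.8 J

Path 1: 852200 × 0.17 × 0.2 × 0.13 × 0.08 = 301.33792 J
Path 2: 5370000 × 0.09 × 0.15 × 0.14 × 0.18 = 1826.874 J
Path 3: 1503000 × 0.13 × 0.15 × 0.18 × 0.18 = 949.5954 J
Total at Goshawk: 301.33792 + 1826.874 + 949.5954 = 3077.80732 J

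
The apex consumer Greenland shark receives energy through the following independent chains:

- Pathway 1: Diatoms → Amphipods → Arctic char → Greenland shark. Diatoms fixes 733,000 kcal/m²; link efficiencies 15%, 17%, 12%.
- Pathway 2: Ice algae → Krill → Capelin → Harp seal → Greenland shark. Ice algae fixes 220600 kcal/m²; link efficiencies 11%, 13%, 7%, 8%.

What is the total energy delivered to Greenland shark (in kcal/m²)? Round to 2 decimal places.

2260.65 kcal/m²

Pathway 1: 733000 × 0.15 × 0.17 × 0.12 = 2242.98 kcal/m²
Pathway 2: 220600 × 0.11 × 0.13 × 0.07 × 0.08 = 17.665648 kcal/m²
Total at Greenland shark: 2242.98 + 17.665648 = 2260.645648 kcal/m²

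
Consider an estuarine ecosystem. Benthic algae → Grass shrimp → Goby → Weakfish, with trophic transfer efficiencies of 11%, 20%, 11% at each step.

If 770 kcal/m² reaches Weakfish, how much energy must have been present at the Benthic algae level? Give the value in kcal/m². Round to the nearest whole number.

318182 kcal/m²

Cumulative transfer efficiency: 0.11 × 0.2 × 0.11 = 0.00242
Benthic algae energy = 770 / 0.00242 = 318182 kcal/m²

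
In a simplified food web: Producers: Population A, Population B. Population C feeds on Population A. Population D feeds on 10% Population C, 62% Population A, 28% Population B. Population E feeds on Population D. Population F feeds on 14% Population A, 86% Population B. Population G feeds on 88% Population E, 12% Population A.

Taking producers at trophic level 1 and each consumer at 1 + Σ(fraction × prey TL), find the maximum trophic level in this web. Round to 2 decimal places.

Population C: 1 + 1 = 2
Population D: 1 + (0.1×2 + 0.62×1 + 0.28×1) = 2.1
Population E: 1 + 2.1 = 3.1
Population F: 1 + (0.14×1 + 0.86×1) = 2
Population G: 1 + (0.88×3.1 + 0.12×1) = 3.848

3.85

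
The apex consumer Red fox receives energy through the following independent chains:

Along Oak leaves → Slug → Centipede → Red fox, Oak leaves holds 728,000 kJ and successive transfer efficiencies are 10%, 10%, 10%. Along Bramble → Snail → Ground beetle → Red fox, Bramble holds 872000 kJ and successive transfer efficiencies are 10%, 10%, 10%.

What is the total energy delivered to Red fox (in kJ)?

1600 kJ

Via Oak leaves: 728000 × 0.1 × 0.1 × 0.1 = 728 kJ
Via Bramble: 872000 × 0.1 × 0.1 × 0.1 = 872 kJ
Total at Red fox: 728 + 872 = 1600 kJ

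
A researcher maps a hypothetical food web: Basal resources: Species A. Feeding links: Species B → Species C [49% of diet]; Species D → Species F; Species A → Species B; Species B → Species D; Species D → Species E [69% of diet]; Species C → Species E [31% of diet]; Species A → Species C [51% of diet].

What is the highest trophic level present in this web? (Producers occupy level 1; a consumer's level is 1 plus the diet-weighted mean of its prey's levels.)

4

Species B: 1 + 1 = 2
Species C: 1 + (0.49×2 + 0.51×1) = 2.49
Species D: 1 + 2 = 3
Species E: 1 + (0.69×3 + 0.31×2.49) = 3.8419
Species F: 1 + 3 = 4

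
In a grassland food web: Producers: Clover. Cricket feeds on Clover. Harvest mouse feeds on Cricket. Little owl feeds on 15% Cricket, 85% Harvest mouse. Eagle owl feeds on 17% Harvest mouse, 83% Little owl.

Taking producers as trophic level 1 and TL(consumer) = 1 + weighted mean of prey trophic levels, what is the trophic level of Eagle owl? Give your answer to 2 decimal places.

4.71

Cricket: 1 + 1 = 2
Harvest mouse: 1 + 2 = 3
Little owl: 1 + (0.15×2 + 0.85×3) = 3.85
Eagle owl: 1 + (0.17×3 + 0.83×3.85) = 4.7055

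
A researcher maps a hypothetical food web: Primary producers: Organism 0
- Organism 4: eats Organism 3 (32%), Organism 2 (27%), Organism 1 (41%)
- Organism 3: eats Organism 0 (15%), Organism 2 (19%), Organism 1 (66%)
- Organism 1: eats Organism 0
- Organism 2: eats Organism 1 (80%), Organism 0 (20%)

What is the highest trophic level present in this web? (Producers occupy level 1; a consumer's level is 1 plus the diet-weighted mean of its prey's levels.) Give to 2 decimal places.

3.54

Organism 1: 1 + 1 = 2
Organism 2: 1 + (0.8×2 + 0.2×1) = 2.8
Organism 3: 1 + (0.15×1 + 0.19×2.8 + 0.66×2) = 3.002
Organism 4: 1 + (0.32×3.002 + 0.27×2.8 + 0.41×2) = 3.53664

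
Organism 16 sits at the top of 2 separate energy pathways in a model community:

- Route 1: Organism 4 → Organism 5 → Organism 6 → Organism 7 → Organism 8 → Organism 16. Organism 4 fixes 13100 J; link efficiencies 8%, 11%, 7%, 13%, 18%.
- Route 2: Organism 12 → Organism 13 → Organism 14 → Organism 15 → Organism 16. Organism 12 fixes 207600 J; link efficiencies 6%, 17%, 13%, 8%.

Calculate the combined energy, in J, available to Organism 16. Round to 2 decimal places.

22.21 J

Route 1: 13100 × 0.08 × 0.11 × 0.07 × 0.13 × 0.18 = 0.18882864 J
Route 2: 207600 × 0.06 × 0.17 × 0.13 × 0.08 = 22.022208 J
Total at Organism 16: 0.18882864 + 22.022208 = 22.21103664 J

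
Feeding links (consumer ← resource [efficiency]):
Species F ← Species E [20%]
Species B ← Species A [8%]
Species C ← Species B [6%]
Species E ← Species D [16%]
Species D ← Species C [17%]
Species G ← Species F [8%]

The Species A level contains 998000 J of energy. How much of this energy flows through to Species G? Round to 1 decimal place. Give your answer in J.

Species B: 998000 × 0.08 = 79840 J
Species C: 79840 × 0.06 = 4790.4 J
Species D: 4790.4 × 0.17 = 814.368 J
Species E: 814.368 × 0.16 = 130.29888 J
Species F: 130.29888 × 0.2 = 26.059776 J
Species G: 26.059776 × 0.08 = 2.08478208 J

2.1 J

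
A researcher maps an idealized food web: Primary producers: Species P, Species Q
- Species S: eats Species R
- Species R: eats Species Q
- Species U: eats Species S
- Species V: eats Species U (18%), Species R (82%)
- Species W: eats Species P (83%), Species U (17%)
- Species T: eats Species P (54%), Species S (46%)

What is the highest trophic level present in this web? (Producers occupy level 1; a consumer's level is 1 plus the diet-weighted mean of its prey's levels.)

Species R: 1 + 1 = 2
Species S: 1 + 2 = 3
Species T: 1 + (0.54×1 + 0.46×3) = 2.92
Species U: 1 + 3 = 4
Species V: 1 + (0.18×4 + 0.82×2) = 3.36
Species W: 1 + (0.83×1 + 0.17×4) = 2.51

4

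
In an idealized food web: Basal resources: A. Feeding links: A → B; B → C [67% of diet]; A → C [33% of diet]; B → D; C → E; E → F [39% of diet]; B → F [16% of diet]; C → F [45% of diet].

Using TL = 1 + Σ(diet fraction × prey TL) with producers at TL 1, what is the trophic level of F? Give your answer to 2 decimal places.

3.95

B: 1 + 1 = 2
C: 1 + (0.67×2 + 0.33×1) = 2.67
D: 1 + 2 = 3
E: 1 + 2.67 = 3.67
F: 1 + (0.39×3.67 + 0.16×2 + 0.45×2.67) = 3.9528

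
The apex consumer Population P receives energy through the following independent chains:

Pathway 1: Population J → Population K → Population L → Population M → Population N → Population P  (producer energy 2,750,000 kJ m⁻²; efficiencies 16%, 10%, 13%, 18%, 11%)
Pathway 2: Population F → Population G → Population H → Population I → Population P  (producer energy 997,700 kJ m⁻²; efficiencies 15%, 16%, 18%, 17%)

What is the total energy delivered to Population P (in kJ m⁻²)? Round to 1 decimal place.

Pathway 1: 2750000 × 0.16 × 0.1 × 0.13 × 0.18 × 0.11 = 113.256 kJ m⁻²
Pathway 2: 997700 × 0.15 × 0.16 × 0.18 × 0.17 = 732.71088 kJ m⁻²
Total at Population P: 113.256 + 732.71088 = 845.96688 kJ m⁻²

846.0 kJ m⁻²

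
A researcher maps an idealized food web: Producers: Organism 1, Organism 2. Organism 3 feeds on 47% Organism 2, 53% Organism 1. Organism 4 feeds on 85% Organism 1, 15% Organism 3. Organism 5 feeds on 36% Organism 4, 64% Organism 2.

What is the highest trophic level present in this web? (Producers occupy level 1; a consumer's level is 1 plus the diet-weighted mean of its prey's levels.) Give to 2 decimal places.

Organism 3: 1 + (0.47×1 + 0.53×1) = 2
Organism 4: 1 + (0.85×1 + 0.15×2) = 2.15
Organism 5: 1 + (0.36×2.15 + 0.64×1) = 2.414

2.41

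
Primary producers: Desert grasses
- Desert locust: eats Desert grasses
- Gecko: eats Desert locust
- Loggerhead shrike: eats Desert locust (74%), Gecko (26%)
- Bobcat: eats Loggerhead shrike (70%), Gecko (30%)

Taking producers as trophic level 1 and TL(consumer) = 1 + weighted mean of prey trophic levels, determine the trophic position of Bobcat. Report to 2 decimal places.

Desert locust: 1 + 1 = 2
Gecko: 1 + 2 = 3
Loggerhead shrike: 1 + (0.74×2 + 0.26×3) = 3.26
Bobcat: 1 + (0.7×3.26 + 0.3×3) = 4.182

4.18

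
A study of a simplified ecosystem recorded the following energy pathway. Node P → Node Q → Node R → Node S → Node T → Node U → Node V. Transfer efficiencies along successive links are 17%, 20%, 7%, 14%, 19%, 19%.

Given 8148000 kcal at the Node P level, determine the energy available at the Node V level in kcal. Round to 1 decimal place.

98.0 kcal

Node Q: 8148000 × 0.17 = 1385160 kcal
Node R: 1385160 × 0.2 = 277032 kcal
Node S: 277032 × 0.07 = 19392.24 kcal
Node T: 19392.24 × 0.14 = 2714.9136 kcal
Node U: 2714.9136 × 0.19 = 515.833584 kcal
Node V: 515.833584 × 0.19 = 98.00838096 kcal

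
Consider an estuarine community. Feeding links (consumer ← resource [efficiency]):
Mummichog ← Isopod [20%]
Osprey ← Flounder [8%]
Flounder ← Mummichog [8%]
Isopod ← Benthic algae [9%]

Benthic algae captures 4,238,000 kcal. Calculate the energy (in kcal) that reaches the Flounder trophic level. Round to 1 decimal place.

Isopod: 4238000 × 0.09 = 381420 kcal
Mummichog: 381420 × 0.2 = 76284 kcal
Flounder: 76284 × 0.08 = 6102.72 kcal

6102.7 kcal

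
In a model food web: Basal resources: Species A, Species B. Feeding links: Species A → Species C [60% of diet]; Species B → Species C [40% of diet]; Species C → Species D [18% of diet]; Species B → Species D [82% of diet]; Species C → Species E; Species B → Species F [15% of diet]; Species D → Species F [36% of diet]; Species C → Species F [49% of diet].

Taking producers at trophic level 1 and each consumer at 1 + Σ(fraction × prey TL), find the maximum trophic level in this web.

3

Species C: 1 + (0.6×1 + 0.4×1) = 2
Species D: 1 + (0.18×2 + 0.82×1) = 2.18
Species E: 1 + 2 = 3
Species F: 1 + (0.15×1 + 0.36×2.18 + 0.49×2) = 2.9148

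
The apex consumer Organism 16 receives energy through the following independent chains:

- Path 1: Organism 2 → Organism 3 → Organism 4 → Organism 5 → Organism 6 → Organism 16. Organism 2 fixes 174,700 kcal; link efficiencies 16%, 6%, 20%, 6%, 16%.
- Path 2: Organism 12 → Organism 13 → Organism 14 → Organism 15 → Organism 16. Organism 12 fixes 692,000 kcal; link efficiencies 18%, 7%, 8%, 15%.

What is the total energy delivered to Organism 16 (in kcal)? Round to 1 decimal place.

Path 1: 174700 × 0.16 × 0.06 × 0.2 × 0.06 × 0.16 = 3.2200704 kcal
Path 2: 692000 × 0.18 × 0.07 × 0.08 × 0.15 = 104.6304 kcal
Total at Organism 16: 3.2200704 + 104.6304 = 107.8504704 kcal

107.9 kcal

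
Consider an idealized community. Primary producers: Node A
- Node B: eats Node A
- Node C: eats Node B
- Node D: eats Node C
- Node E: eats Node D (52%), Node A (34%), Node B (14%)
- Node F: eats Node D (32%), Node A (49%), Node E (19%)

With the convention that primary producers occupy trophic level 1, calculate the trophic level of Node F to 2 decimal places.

3.47

Node B: 1 + 1 = 2
Node C: 1 + 2 = 3
Node D: 1 + 3 = 4
Node E: 1 + (0.52×4 + 0.34×1 + 0.14×2) = 3.7
Node F: 1 + (0.32×4 + 0.49×1 + 0.19×3.7) = 3.473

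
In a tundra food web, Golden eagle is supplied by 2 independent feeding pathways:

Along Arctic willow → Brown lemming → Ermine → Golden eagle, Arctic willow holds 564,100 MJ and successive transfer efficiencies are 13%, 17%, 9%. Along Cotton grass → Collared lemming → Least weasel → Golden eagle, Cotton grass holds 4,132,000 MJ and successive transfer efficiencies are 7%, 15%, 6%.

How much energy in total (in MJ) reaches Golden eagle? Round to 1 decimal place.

3725.2 MJ

Via Arctic willow: 564100 × 0.13 × 0.17 × 0.09 = 1121.9949 MJ
Via Cotton grass: 4132000 × 0.07 × 0.15 × 0.06 = 2603.16 MJ
Total at Golden eagle: 1121.9949 + 2603.16 = 3725.1549 MJ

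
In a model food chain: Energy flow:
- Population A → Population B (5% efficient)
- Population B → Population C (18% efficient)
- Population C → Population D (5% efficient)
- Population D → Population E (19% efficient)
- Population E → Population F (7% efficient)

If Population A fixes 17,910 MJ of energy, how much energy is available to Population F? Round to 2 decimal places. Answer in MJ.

0.11 MJ

Population B: 17910 × 0.05 = 895.5 MJ
Population C: 895.5 × 0.18 = 161.19 MJ
Population D: 161.19 × 0.05 = 8.0595 MJ
Population E: 8.0595 × 0.19 = 1.531305 MJ
Population F: 1.531305 × 0.07 = 0.10719135 MJ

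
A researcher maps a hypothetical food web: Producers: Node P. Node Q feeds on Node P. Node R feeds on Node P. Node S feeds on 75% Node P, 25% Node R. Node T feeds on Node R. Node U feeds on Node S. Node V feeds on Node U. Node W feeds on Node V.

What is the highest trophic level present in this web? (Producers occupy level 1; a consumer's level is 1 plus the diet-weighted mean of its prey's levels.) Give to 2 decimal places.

Node Q: 1 + 1 = 2
Node R: 1 + 1 = 2
Node S: 1 + (0.75×1 + 0.25×2) = 2.25
Node T: 1 + 2 = 3
Node U: 1 + 2.25 = 3.25
Node V: 1 + 3.25 = 4.25
Node W: 1 + 4.25 = 5.25

5.25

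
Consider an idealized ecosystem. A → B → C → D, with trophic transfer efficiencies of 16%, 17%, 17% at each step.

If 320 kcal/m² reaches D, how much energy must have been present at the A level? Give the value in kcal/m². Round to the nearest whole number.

Cumulative transfer efficiency: 0.16 × 0.17 × 0.17 = 0.004624
A energy = 320 / 0.004624 = 69204 kcal/m²

69204 kcal/m²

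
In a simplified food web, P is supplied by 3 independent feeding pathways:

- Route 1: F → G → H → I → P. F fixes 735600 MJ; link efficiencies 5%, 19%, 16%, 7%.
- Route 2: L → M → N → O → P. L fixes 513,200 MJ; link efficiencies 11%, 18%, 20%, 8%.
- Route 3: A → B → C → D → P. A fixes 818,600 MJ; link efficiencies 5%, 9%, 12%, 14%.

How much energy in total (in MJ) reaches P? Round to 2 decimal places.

302.74 MJ

Route 1: 735600 × 0.05 × 0.19 × 0.16 × 0.07 = 78.26784 MJ
Route 2: 513200 × 0.11 × 0.18 × 0.2 × 0.08 = 162.58176 MJ
Route 3: 818600 × 0.05 × 0.09 × 0.12 × 0.14 = 61.88616 MJ
Total at P: 78.26784 + 162.58176 + 61.88616 = 302.73576 MJ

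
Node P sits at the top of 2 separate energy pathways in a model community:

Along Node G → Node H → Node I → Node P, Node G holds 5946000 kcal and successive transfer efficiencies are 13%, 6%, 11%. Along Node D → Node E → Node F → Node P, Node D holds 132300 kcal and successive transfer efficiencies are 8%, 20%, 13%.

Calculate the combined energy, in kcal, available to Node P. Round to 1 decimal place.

5376.9 kcal

Via Node G: 5946000 × 0.13 × 0.06 × 0.11 = 5101.668 kcal
Via Node D: 132300 × 0.08 × 0.2 × 0.13 = 275.184 kcal
Total at Node P: 5101.668 + 275.184 = 5376.852 kcal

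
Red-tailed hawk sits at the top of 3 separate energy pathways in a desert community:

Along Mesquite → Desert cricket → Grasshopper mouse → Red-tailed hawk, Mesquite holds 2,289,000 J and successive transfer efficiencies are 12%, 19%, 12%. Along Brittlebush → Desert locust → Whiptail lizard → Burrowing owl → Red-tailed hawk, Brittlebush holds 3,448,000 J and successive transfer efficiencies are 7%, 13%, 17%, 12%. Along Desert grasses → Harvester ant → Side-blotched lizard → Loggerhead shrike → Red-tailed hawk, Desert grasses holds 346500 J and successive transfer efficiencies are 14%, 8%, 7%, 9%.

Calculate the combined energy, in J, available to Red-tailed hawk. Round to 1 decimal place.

6927.2 J

Via Mesquite: 2289000 × 0.12 × 0.19 × 0.12 = 6262.704 J
Via Brittlebush: 3448000 × 0.07 × 0.13 × 0.17 × 0.12 = 640.08672 J
Via Desert grasses: 346500 × 0.14 × 0.08 × 0.07 × 0.09 = 24.44904 J
Total at Red-tailed hawk: 6262.704 + 640.08672 + 24.44904 = 6927.23976 J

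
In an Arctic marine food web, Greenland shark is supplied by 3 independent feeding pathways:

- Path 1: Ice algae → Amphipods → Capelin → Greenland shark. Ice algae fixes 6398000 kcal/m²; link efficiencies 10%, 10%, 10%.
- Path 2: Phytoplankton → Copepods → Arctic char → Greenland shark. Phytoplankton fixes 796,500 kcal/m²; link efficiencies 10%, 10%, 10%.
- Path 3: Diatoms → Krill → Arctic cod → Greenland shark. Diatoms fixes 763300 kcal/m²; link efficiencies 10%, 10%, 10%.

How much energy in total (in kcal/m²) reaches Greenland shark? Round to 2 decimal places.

7957.80 kcal/m²

Path 1: 6398000 × 0.1 × 0.1 × 0.1 = 6398 kcal/m²
Path 2: 796500 × 0.1 × 0.1 × 0.1 = 796.5 kcal/m²
Path 3: 763300 × 0.1 × 0.1 × 0.1 = 763.3 kcal/m²
Total at Greenland shark: 6398 + 796.5 + 763.3 = 7957.8 kcal/m²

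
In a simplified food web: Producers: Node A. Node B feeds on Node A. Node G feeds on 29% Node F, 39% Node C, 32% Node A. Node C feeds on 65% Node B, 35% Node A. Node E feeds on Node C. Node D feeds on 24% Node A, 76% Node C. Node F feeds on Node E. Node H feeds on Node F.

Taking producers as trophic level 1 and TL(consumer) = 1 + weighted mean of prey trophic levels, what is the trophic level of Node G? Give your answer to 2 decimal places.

3.70

Node B: 1 + 1 = 2
Node C: 1 + (0.65×2 + 0.35×1) = 2.65
Node D: 1 + (0.24×1 + 0.76×2.65) = 3.254
Node E: 1 + 2.65 = 3.65
Node F: 1 + 3.65 = 4.65
Node G: 1 + (0.29×4.65 + 0.39×2.65 + 0.32×1) = 3.702
Node H: 1 + 4.65 = 5.65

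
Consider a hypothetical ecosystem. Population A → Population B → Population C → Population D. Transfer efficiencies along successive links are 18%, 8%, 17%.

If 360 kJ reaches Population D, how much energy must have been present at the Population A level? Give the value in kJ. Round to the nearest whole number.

Cumulative transfer efficiency: 0.18 × 0.08 × 0.17 = 0.002448
Population A energy = 360 / 0.002448 = 147059 kJ

147059 kJ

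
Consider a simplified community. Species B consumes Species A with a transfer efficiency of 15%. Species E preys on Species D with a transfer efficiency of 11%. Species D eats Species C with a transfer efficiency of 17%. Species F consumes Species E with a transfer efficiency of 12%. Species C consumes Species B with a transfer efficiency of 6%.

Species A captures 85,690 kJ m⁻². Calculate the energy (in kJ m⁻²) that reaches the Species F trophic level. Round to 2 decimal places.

1.73 kJ m⁻²

Species B: 85690 × 0.15 = 12853.5 kJ m⁻²
Species C: 12853.5 × 0.06 = 771.21 kJ m⁻²
Species D: 771.21 × 0.17 = 131.1057 kJ m⁻²
Species E: 131.1057 × 0.11 = 14.421627 kJ m⁻²
Species F: 14.421627 × 0.12 = 1.73059524 kJ m⁻²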